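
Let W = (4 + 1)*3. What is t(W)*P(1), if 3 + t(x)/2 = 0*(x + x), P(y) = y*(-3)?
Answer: 18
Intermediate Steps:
P(y) = -3*y
W = 15 (W = 5*3 = 15)
t(x) = -6 (t(x) = -6 + 2*(0*(x + x)) = -6 + 2*(0*(2*x)) = -6 + 2*0 = -6 + 0 = -6)
t(W)*P(1) = -(-18) = -6*(-3) = 18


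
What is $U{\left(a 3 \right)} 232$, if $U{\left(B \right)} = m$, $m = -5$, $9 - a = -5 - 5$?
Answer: $-1160$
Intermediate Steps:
$a = 19$ ($a = 9 - \left(-5 - 5\right) = 9 - -10 = 9 + 10 = 19$)
$U{\left(B \right)} = -5$
$U{\left(a 3 \right)} 232 = \left(-5\right) 232 = -1160$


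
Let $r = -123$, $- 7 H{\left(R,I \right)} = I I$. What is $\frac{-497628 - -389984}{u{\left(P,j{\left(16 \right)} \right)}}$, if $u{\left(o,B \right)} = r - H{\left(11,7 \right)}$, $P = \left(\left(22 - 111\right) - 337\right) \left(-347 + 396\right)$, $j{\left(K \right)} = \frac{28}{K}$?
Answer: $\frac{26911}{29} \approx 927.97$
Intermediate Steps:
$H{\left(R,I \right)} = - \frac{I^{2}}{7}$ ($H{\left(R,I \right)} = - \frac{I I}{7} = - \frac{I^{2}}{7}$)
$P = -20874$ ($P = \left(\left(22 - 111\right) - 337\right) 49 = \left(-89 - 337\right) 49 = \left(-426\right) 49 = -20874$)
$u{\left(o,B \right)} = -116$ ($u{\left(o,B \right)} = -123 - - \frac{7^{2}}{7} = -123 - \left(- \frac{1}{7}\right) 49 = -123 - -7 = -123 + 7 = -116$)
$\frac{-497628 - -389984}{u{\left(P,j{\left(16 \right)} \right)}} = \frac{-497628 - -389984}{-116} = \left(-497628 + 389984\right) \left(- \frac{1}{116}\right) = \left(-107644\right) \left(- \frac{1}{116}\right) = \frac{26911}{29}$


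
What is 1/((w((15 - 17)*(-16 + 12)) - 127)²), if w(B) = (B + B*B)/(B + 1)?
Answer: 1/14161 ≈ 7.0616e-5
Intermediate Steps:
w(B) = (B + B²)/(1 + B)
1/((w((15 - 17)*(-16 + 12)) - 127)²) = 1/(((15 - 17)*(-16 + 12) - 127)²) = 1/((-2*(-4) - 127)²) = 1/((8 - 127)²) = 1/((-119)²) = 1/14161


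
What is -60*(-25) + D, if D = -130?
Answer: 1370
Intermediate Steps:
-60*(-25) + D = -60*(-25) - 130 = 1500 - 130 = 1370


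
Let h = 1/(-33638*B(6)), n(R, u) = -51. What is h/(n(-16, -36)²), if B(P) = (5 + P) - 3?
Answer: -1/699939504 ≈ -1.4287e-9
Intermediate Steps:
B(P) = 2 + P
h = -1/269104 (h = 1/(-33638*(2 + 6)) = 1/(-33638*8) = 1/(-269104) = -1/269104 ≈ -3.7160e-6)
h/(n(-16, -36)²) = -1/(269104*((-51)²)) = -1/269104/2601 = -1/269104*1/2601 = -1/699939504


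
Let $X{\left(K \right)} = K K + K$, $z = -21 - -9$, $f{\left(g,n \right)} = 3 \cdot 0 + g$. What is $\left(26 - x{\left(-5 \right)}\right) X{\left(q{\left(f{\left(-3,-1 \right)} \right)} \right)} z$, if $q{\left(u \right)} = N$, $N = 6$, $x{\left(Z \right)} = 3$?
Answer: $-11592$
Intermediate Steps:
$f{\left(g,n \right)} = g$ ($f{\left(g,n \right)} = 0 + g = g$)
$q{\left(u \right)} = 6$
$z = -12$ ($z = -21 + 9 = -12$)
$X{\left(K \right)} = K + K^{2}$ ($X{\left(K \right)} = K^{2} + K = K + K^{2}$)
$\left(26 - x{\left(-5 \right)}\right) X{\left(q{\left(f{\left(-3,-1 \right)} \right)} \right)} z = \left(26 - 3\right) 6 \left(1 + 6\right) \left(-12\right) = \left(26 - 3\right) 6 \cdot 7 \left(-12\right) = 23 \cdot 42 \left(-12\right) = 966 \left(-12\right) = -11592$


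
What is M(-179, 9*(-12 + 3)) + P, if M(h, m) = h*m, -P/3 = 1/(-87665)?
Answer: 1271054838/87665 ≈ 14499.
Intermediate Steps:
P = 3/87665 (P = -3/(-87665) = -3*(-1/87665) = 3/87665 ≈ 3.4221e-5)
M(-179, 9*(-12 + 3)) + P = -1611*(-12 + 3) + 3/87665 = -1611*(-9) + 3/87665 = -179*(-81) + 3/87665 = 14499 + 3/87665 = 1271054838/87665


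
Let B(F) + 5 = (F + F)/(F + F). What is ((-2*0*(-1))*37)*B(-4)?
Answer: 0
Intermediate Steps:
B(F) = -4 (B(F) = -5 + (F + F)/(F + F) = -5 + (2*F)/((2*F)) = -5 + (2*F)*(1/(2*F)) = -5 + 1 = -4)
((-2*0*(-1))*37)*B(-4) = ((-2*0*(-1))*37)*(-4) = ((0*(-1))*37)*(-4) = (0*37)*(-4) = 0*(-4) = 0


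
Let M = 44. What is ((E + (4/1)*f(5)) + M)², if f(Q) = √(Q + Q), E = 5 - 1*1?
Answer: 2464 + 384*√10 ≈ 3678.3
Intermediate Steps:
E = 4 (E = 5 - 1 = 4)
f(Q) = √2*√Q (f(Q) = √(2*Q) = √2*√Q)
((E + (4/1)*f(5)) + M)² = ((4 + (4/1)*(√2*√5)) + 44)² = ((4 + (4*1)*√10) + 44)² = ((4 + 4*√10) + 44)² = (48 + 4*√10)²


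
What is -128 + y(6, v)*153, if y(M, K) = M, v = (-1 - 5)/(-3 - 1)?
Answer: 790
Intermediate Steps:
v = 3/2 (v = -6/(-4) = -6*(-1/4) = 3/2 ≈ 1.5000)
-128 + y(6, v)*153 = -128 + 6*153 = -128 + 918 = 790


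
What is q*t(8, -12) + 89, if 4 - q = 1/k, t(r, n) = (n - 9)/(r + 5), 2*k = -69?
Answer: 24665/299 ≈ 82.492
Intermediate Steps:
k = -69/2 (k = (½)*(-69) = -69/2 ≈ -34.500)
t(r, n) = (-9 + n)/(5 + r)
q = 278/69 (q = 4 - 1/(-69/2) = 4 - 1*(-2/69) = 4 + 2/69 = 278/69 ≈ 4.0290)
q*t(8, -12) + 89 = 278*((-9 - 12)/(5 + 8))/69 + 89 = 278*(-21/13)/69 + 89 = 278*((1/13)*(-21))/69 + 89 = (278/69)*(-21/13) + 89 = -1946/299 + 89 = 24665/299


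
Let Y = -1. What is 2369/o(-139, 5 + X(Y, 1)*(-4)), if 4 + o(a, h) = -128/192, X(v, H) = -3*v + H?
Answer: -7107/14 ≈ -507.64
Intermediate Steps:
X(v, H) = H - 3*v
o(a, h) = -14/3 (o(a, h) = -4 - 128/192 = -4 - 128*1/192 = -4 - 2/3 = -14/3)
2369/o(-139, 5 + X(Y, 1)*(-4)) = 2369/(-14/3) = 2369*(-3/14) = -7107/14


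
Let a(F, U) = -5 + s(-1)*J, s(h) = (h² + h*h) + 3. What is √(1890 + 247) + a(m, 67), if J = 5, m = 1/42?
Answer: 20 + √2137 ≈ 66.228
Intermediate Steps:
m = 1/42 ≈ 0.023810
s(h) = 3 + 2*h² (s(h) = (h² + h²) + 3 = 2*h² + 3 = 3 + 2*h²)
a(F, U) = 20 (a(F, U) = -5 + (3 + 2*(-1)²)*5 = -5 + (3 + 2*1)*5 = -5 + (3 + 2)*5 = -5 + 5*5 = -5 + 25 = 20)
√(1890 + 247) + a(m, 67) = √(1890 + 247) + 20 = √2137 + 20 = 20 + √2137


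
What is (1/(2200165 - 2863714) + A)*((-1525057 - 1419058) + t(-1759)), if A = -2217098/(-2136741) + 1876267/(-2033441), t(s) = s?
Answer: -108430012594754659991428/320342048817969641 ≈ -3.3848e+5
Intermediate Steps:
A = 499241348371/4344936755781 (A = -2217098*(-1/2136741) + 1876267*(-1/2033441) = 2217098/2136741 - 1876267/2033441 = 499241348371/4344936755781 ≈ 0.11490)
(1/(2200165 - 2863714) + A)*((-1525057 - 1419058) + t(-1759)) = (1/(2200165 - 2863714) + 499241348371/4344936755781)*((-1525057 - 1419058) - 1759) = (1/(-663549) + 499241348371/4344936755781)*(-2944115 - 1759) = (-1/663549 + 499241348371/4344936755781)*(-2945874) = (110422250844490966/961026146453908923)*(-2945874) = -108430012594754659991428/320342048817969641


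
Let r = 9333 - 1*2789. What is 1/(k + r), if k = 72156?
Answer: 1/78700 ≈ 1.2706e-5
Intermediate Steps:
r = 6544 (r = 9333 - 2789 = 6544)
1/(k + r) = 1/(72156 + 6544) = 1/78700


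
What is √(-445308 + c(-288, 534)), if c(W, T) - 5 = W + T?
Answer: I*√445057 ≈ 667.13*I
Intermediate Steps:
c(W, T) = 5 + T + W (c(W, T) = 5 + (W + T) = 5 + (T + W) = 5 + T + W)
√(-445308 + c(-288, 534)) = √(-445308 + (5 + 534 - 288)) = √(-445308 + 251) = √(-445057) = I*√445057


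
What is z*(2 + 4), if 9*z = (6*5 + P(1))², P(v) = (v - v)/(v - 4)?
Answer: 600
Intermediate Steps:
P(v) = 0 (P(v) = 0/(-4 + v) = 0)
z = 100 (z = (6*5 + 0)²/9 = (30 + 0)²/9 = (⅑)*30² = (⅑)*900 = 100)
z*(2 + 4) = 100*(2 + 4) = 100*6 = 600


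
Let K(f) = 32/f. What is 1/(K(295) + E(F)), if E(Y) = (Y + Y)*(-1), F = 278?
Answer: -295/163988 ≈ -0.0017989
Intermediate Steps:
E(Y) = -2*Y (E(Y) = (2*Y)*(-1) = -2*Y)
1/(K(295) + E(F)) = 1/(32/295 - 2*278) = 1/(32*(1/295) - 556) = 1/(32/295 - 556) = 1/(-163988/295) = -295/163988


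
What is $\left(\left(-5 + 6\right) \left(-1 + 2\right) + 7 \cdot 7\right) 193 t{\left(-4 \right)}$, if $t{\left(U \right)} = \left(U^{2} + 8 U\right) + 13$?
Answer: $-28950$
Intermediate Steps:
$t{\left(U \right)} = 13 + U^{2} + 8 U$
$\left(\left(-5 + 6\right) \left(-1 + 2\right) + 7 \cdot 7\right) 193 t{\left(-4 \right)} = \left(\left(-5 + 6\right) \left(-1 + 2\right) + 7 \cdot 7\right) 193 \left(13 + \left(-4\right)^{2} + 8 \left(-4\right)\right) = \left(1 \cdot 1 + 49\right) 193 \left(13 + 16 - 32\right) = \left(1 + 49\right) 193 \left(-3\right) = 50 \cdot 193 \left(-3\right) = 9650 \left(-3\right) = -28950$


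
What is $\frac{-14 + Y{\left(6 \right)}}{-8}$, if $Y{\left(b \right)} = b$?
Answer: $1$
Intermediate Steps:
$\frac{-14 + Y{\left(6 \right)}}{-8} = \frac{-14 + 6}{-8} = \left(- \frac{1}{8}\right) \left(-8\right) = 1$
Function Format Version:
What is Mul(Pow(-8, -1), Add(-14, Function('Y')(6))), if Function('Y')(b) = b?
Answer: 1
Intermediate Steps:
Mul(Pow(-8, -1), Add(-14, Function('Y')(6))) = Mul(Pow(-8, -1), Add(-14, 6)) = Mul(Rational(-1, 8), -8) = 1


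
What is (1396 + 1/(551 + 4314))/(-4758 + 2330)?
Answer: -6791541/11812220 ≈ -0.57496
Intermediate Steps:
(1396 + 1/(551 + 4314))/(-4758 + 2330) = (1396 + 1/4865)/(-2428) = (1396 + 1/4865)*(-1/2428) = (6791541/4865)*(-1/2428) = -6791541/11812220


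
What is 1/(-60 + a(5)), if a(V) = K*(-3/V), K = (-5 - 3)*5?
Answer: -1/36 ≈ -0.027778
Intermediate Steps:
K = -40 (K = -8*5 = -40)
a(V) = 120/V (a(V) = -(-120)/V = 120/V)
1/(-60 + a(5)) = 1/(-60 + 120/5) = 1/(-60 + 120*(⅕)) = 1/(-60 + 24) = 1/(-36) = -1/36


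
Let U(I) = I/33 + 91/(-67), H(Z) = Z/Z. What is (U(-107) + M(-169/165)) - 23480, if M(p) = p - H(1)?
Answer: -23604058/1005 ≈ -23487.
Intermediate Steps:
H(Z) = 1
U(I) = -91/67 + I/33 (U(I) = I*(1/33) + 91*(-1/67) = I/33 - 91/67 = -91/67 + I/33)
M(p) = -1 + p (M(p) = p - 1*1 = p - 1 = -1 + p)
(U(-107) + M(-169/165)) - 23480 = ((-91/67 + (1/33)*(-107)) + (-1 - 169/165)) - 23480 = ((-91/67 - 107/33) + (-1 - 169*1/165)) - 23480 = (-10172/2211 + (-1 - 169/165)) - 23480 = (-10172/2211 - 334/165) - 23480 = -6658/1005 - 23480 = -23604058/1005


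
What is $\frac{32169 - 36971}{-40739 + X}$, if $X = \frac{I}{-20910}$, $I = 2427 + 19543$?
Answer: $\frac{5020491}{42593723} \approx 0.11787$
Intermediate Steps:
$I = 21970$
$X = - \frac{2197}{2091}$ ($X = \frac{21970}{-20910} = 21970 \left(- \frac{1}{20910}\right) = - \frac{2197}{2091} \approx -1.0507$)
$\frac{32169 - 36971}{-40739 + X} = \frac{32169 - 36971}{-40739 - \frac{2197}{2091}} = - \frac{4802}{- \frac{85187446}{2091}} = \left(-4802\right) \left(- \frac{2091}{85187446}\right) = \frac{5020491}{42593723}$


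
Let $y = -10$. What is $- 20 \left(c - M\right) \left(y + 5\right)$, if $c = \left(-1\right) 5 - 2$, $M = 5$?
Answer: $-1200$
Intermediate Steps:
$c = -7$ ($c = -5 - 2 = -7$)
$- 20 \left(c - M\right) \left(y + 5\right) = - 20 \left(-7 - 5\right) \left(-10 + 5\right) = - 20 \left(-7 - 5\right) \left(-5\right) = \left(-20\right) \left(-12\right) \left(-5\right) = 240 \left(-5\right) = -1200$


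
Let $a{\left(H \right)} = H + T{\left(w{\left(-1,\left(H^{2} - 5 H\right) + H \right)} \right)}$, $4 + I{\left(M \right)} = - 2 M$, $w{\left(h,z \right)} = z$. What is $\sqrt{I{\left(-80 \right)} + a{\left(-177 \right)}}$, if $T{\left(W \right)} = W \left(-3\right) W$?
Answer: $4 i \sqrt{192444258} \approx 55490.0 i$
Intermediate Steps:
$T{\left(W \right)} = - 3 W^{2}$ ($T{\left(W \right)} = - 3 W W = - 3 W^{2}$)
$I{\left(M \right)} = -4 - 2 M$
$a{\left(H \right)} = H - 3 \left(H^{2} - 4 H\right)^{2}$ ($a{\left(H \right)} = H - 3 \left(\left(H^{2} - 5 H\right) + H\right)^{2} = H - 3 \left(H^{2} - 4 H\right)^{2}$)
$\sqrt{I{\left(-80 \right)} + a{\left(-177 \right)}} = \sqrt{\left(-4 - -160\right) - 177 \left(1 - - 531 \left(-4 - 177\right)^{2}\right)} = \sqrt{\left(-4 + 160\right) - 177 \left(1 - - 531 \left(-181\right)^{2}\right)} = \sqrt{156 - 177 \left(1 - \left(-531\right) 32761\right)} = \sqrt{156 - 177 \left(1 + 17396091\right)} = \sqrt{156 - 3079108284} = \sqrt{-3079108128} = 4 i \sqrt{192444258}$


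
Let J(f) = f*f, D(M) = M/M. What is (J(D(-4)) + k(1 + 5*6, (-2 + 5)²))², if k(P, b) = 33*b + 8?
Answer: 93636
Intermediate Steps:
D(M) = 1
J(f) = f²
k(P, b) = 8 + 33*b
(J(D(-4)) + k(1 + 5*6, (-2 + 5)²))² = (1² + (8 + 33*(-2 + 5)²))² = (1 + (8 + 33*3²))² = (1 + (8 + 33*9))² = (1 + (8 + 297))² = (1 + 305)² = 306² = 93636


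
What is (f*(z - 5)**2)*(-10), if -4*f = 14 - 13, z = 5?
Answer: 0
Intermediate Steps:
f = -1/4 (f = -(14 - 13)/4 = -1/4*1 = -1/4 ≈ -0.25000)
(f*(z - 5)**2)*(-10) = -(5 - 5)**2/4*(-10) = -1/4*0**2*(-10) = -1/4*0*(-10) = 0*(-10) = 0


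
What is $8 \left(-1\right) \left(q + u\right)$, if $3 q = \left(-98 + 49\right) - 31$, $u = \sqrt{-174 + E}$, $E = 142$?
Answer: $\frac{640}{3} - 32 i \sqrt{2} \approx 213.33 - 45.255 i$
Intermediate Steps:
$u = 4 i \sqrt{2}$ ($u = \sqrt{-174 + 142} = \sqrt{-32} = 4 i \sqrt{2} \approx 5.6569 i$)
$q = - \frac{80}{3}$ ($q = \frac{\left(-98 + 49\right) - 31}{3} = \frac{-49 - 31}{3} = \frac{1}{3} \left(-80\right) = - \frac{80}{3} \approx -26.667$)
$8 \left(-1\right) \left(q + u\right) = 8 \left(-1\right) \left(- \frac{80}{3} + 4 i \sqrt{2}\right) = - 8 \left(- \frac{80}{3} + 4 i \sqrt{2}\right) = \frac{640}{3} - 32 i \sqrt{2}$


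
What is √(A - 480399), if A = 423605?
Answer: I*√56794 ≈ 238.31*I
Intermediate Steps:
√(A - 480399) = √(423605 - 480399) = √(-56794) = I*√56794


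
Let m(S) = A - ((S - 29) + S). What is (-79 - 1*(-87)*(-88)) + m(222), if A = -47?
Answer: -8197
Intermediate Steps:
m(S) = -18 - 2*S (m(S) = -47 - ((S - 29) + S) = -47 - ((-29 + S) + S) = -47 - (-29 + 2*S) = -47 + (29 - 2*S) = -18 - 2*S)
(-79 - 1*(-87)*(-88)) + m(222) = (-79 - 1*(-87)*(-88)) + (-18 - 2*222) = (-79 + 87*(-88)) + (-18 - 444) = (-79 - 7656) - 462 = -7735 - 462 = -8197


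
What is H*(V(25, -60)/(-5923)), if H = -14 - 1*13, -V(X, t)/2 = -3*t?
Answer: -9720/5923 ≈ -1.6411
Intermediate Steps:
V(X, t) = 6*t (V(X, t) = -(-6)*t = 6*t)
H = -27 (H = -14 - 13 = -27)
H*(V(25, -60)/(-5923)) = -27*6*(-60)/(-5923) = -(-9720)*(-1)/5923 = -27*360/5923 = -9720/5923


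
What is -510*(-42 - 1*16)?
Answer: 29580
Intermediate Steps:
-510*(-42 - 1*16) = -510*(-42 - 16) = -510*(-58) = 29580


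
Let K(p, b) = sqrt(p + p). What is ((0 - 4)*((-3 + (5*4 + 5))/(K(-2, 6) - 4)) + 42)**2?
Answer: 86868/25 + 26224*I/25 ≈ 3474.7 + 1049.0*I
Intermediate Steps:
K(p, b) = sqrt(2)*sqrt(p) (K(p, b) = sqrt(2*p) = sqrt(2)*sqrt(p))
((0 - 4)*((-3 + (5*4 + 5))/(K(-2, 6) - 4)) + 42)**2 = ((0 - 4)*((-3 + (5*4 + 5))/(sqrt(2)*sqrt(-2) - 4)) + 42)**2 = (-4*(-3 + (20 + 5))/(sqrt(2)*(I*sqrt(2)) - 4) + 42)**2 = (-4*(-3 + 25)/(2*I - 4) + 42)**2 = (-88/(-4 + 2*I) + 42)**2 = (-88*(-4 - 2*I)/20 + 42)**2 = (-22*(-4 - 2*I)/5 + 42)**2 = (42 - 22*(-4 - 2*I)/5)**2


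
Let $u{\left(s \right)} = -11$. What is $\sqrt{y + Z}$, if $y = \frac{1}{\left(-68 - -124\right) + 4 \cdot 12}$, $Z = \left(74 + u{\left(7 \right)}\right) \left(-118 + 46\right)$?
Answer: $\frac{i \sqrt{12265318}}{52} \approx 67.35 i$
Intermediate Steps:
$Z = -4536$ ($Z = \left(74 - 11\right) \left(-118 + 46\right) = 63 \left(-72\right) = -4536$)
$y = \frac{1}{104}$ ($y = \frac{1}{\left(-68 + 124\right) + 48} = \frac{1}{56 + 48} = \frac{1}{104} \approx 0.0096154$)
$\sqrt{y + Z} = \sqrt{\frac{1}{104} - 4536} = \sqrt{- \frac{471743}{104}} = \frac{i \sqrt{12265318}}{52}$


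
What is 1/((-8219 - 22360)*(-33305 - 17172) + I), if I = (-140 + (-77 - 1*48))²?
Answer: 1/1543606408 ≈ 6.4783e-10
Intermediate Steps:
I = 70225 (I = (-140 + (-77 - 48))² = (-140 - 125)² = (-265)² = 70225)
1/((-8219 - 22360)*(-33305 - 17172) + I) = 1/((-8219 - 22360)*(-33305 - 17172) + 70225) = 1/(-30579*(-50477) + 70225) = 1/(1543536183 + 70225) = 1/1543606408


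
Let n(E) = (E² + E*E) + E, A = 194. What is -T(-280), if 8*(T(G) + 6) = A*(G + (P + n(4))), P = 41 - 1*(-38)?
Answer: 16029/4 ≈ 4007.3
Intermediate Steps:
n(E) = E + 2*E² (n(E) = (E² + E²) + E = 2*E² + E = E + 2*E²)
P = 79 (P = 41 + 38 = 79)
T(G) = 11131/4 + 97*G/4 (T(G) = -6 + (194*(G + (79 + 4*(1 + 2*4))))/8 = -6 + (194*(G + (79 + 4*(1 + 8))))/8 = -6 + (194*(G + (79 + 4*9)))/8 = -6 + (194*(G + (79 + 36)))/8 = -6 + (194*(G + 115))/8 = -6 + (194*(115 + G))/8 = -6 + (22310 + 194*G)/8 = -6 + (11155/4 + 97*G/4) = 11131/4 + 97*G/4)
-T(-280) = -(11131/4 + (97/4)*(-280)) = -(11131/4 - 6790) = -1*(-16029/4) = 16029/4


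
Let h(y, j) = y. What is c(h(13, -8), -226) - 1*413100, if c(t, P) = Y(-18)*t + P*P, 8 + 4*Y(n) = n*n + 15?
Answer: -1443793/4 ≈ -3.6095e+5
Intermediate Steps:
Y(n) = 7/4 + n²/4 (Y(n) = -2 + (n*n + 15)/4 = -2 + (n² + 15)/4 = -2 + (15 + n²)/4 = -2 + (15/4 + n²/4) = 7/4 + n²/4)
c(t, P) = P² + 331*t/4 (c(t, P) = (7/4 + (¼)*(-18)²)*t + P*P = (7/4 + (¼)*324)*t + P² = (7/4 + 81)*t + P² = 331*t/4 + P² = P² + 331*t/4)
c(h(13, -8), -226) - 1*413100 = ((-226)² + (331/4)*13) - 1*413100 = (51076 + 4303/4) - 413100 = 208607/4 - 413100 = -1443793/4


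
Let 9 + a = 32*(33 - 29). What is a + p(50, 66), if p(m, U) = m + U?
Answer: 235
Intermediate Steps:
p(m, U) = U + m
a = 119 (a = -9 + 32*(33 - 29) = -9 + 32*4 = -9 + 128 = 119)
a + p(50, 66) = 119 + (66 + 50) = 119 + 116 = 235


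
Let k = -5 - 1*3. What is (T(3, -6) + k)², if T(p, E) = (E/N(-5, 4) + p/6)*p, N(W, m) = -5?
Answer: 841/100 ≈ 8.4100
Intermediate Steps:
k = -8 (k = -5 - 3 = -8)
T(p, E) = p*(-E/5 + p/6) (T(p, E) = (E/(-5) + p/6)*p = (E*(-⅕) + p*(⅙))*p = (-E/5 + p/6)*p = p*(-E/5 + p/6))
(T(3, -6) + k)² = ((1/30)*3*(-6*(-6) + 5*3) - 8)² = ((1/30)*3*(36 + 15) - 8)² = ((1/30)*3*51 - 8)² = (51/10 - 8)² = (-29/10)² = 841/100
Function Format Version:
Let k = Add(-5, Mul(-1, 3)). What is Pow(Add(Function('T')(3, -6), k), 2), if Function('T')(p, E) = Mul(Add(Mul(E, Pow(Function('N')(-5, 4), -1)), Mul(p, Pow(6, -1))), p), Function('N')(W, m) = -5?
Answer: Rational(841, 100) ≈ 8.4100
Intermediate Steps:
k = -8 (k = Add(-5, -3) = -8)
Function('T')(p, E) = Mul(p, Add(Mul(Rational(-1, 5), E), Mul(Rational(1, 6), p))) (Function('T')(p, E) = Mul(Add(Mul(E, Pow(-5, -1)), Mul(p, Pow(6, -1))), p) = Mul(Add(Mul(E, Rational(-1, 5)), Mul(p, Rational(1, 6))), p) = Mul(Add(Mul(Rational(-1, 5), E), Mul(Rational(1, 6), p)), p) = Mul(p, Add(Mul(Rational(-1, 5), E), Mul(Rational(1, 6), p))))
Pow(Add(Function('T')(3, -6), k), 2) = Pow(Add(Mul(Rational(1, 30), 3, Add(Mul(-6, -6), Mul(5, 3))), -8), 2) = Pow(Add(Mul(Rational(1, 30), 3, Add(36, 15)), -8), 2) = Pow(Add(Mul(Rational(1, 30), 3, 51), -8), 2) = Pow(Add(Rational(51, 10), -8), 2) = Pow(Rational(-29, 10), 2) = Rational(841, 100)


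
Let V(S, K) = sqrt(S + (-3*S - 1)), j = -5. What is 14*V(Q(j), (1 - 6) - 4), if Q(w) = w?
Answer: 42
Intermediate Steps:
V(S, K) = sqrt(-1 - 2*S) (V(S, K) = sqrt(S + (-1 - 3*S)) = sqrt(-1 - 2*S))
14*V(Q(j), (1 - 6) - 4) = 14*sqrt(-1 - 2*(-5)) = 14*sqrt(-1 + 10) = 14*sqrt(9) = 14*3 = 42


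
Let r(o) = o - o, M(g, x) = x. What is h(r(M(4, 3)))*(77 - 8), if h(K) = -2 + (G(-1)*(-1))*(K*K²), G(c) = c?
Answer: -138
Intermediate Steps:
r(o) = 0
h(K) = -2 + K³ (h(K) = -2 + (-1*(-1))*(K*K²) = -2 + 1*K³ = -2 + K³)
h(r(M(4, 3)))*(77 - 8) = (-2 + 0³)*(77 - 8) = (-2 + 0)*69 = -2*69 = -138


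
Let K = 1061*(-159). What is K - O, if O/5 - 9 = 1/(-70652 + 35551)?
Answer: -5923083139/35101 ≈ -1.6874e+5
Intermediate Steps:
O = 1579540/35101 (O = 45 + 5/(-70652 + 35551) = 45 + 5/(-35101) = 45 + 5*(-1/35101) = 45 - 5/35101 = 1579540/35101 ≈ 45.000)
K = -168699
K - O = -168699 - 1*1579540/35101 = -168699 - 1579540/35101 = -5923083139/35101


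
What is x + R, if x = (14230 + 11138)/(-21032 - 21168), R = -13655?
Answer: -72033296/5275 ≈ -13656.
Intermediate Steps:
x = -3171/5275 (x = 25368/(-42200) = 25368*(-1/42200) = -3171/5275 ≈ -0.60114)
x + R = -3171/5275 - 13655 = -72033296/5275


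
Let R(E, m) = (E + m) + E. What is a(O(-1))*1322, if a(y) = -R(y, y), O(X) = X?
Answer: 3966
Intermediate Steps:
R(E, m) = m + 2*E
a(y) = -3*y (a(y) = -(y + 2*y) = -3*y)
a(O(-1))*1322 = -3*(-1)*1322 = 3*1322 = 3966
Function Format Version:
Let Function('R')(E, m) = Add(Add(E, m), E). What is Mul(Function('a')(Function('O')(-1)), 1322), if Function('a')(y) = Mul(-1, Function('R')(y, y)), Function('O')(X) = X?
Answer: 3966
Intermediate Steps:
Function('R')(E, m) = Add(m, Mul(2, E))
Function('a')(y) = Mul(-3, y) (Function('a')(y) = Mul(-1, Add(y, Mul(2, y))) = Mul(-1, Mul(3, y)) = Mul(-3, y))
Mul(Function('a')(Function('O')(-1)), 1322) = Mul(Mul(-3, -1), 1322) = Mul(3, 1322) = 3966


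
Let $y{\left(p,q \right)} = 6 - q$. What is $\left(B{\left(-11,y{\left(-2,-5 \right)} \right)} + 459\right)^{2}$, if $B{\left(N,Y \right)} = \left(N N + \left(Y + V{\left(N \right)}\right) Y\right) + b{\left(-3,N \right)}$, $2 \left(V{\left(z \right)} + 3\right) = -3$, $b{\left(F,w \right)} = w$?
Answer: $\frac{1640961}{4} \approx 4.1024 \cdot 10^{5}$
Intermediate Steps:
$V{\left(z \right)} = - \frac{9}{2}$ ($V{\left(z \right)} = -3 + \frac{1}{2} \left(-3\right) = -3 - \frac{3}{2} = - \frac{9}{2}$)
$B{\left(N,Y \right)} = N + N^{2} + Y \left(- \frac{9}{2} + Y\right)$ ($B{\left(N,Y \right)} = \left(N N + \left(Y - \frac{9}{2}\right) Y\right) + N = \left(N^{2} + \left(- \frac{9}{2} + Y\right) Y\right) + N = \left(N^{2} + Y \left(- \frac{9}{2} + Y\right)\right) + N = N + N^{2} + Y \left(- \frac{9}{2} + Y\right)$)
$\left(B{\left(-11,y{\left(-2,-5 \right)} \right)} + 459\right)^{2} = \left(\left(-11 + \left(-11\right)^{2} + \left(6 - -5\right)^{2} - \frac{9 \left(6 - -5\right)}{2}\right) + 459\right)^{2} = \left(\left(-11 + 121 + \left(6 + 5\right)^{2} - \frac{9 \left(6 + 5\right)}{2}\right) + 459\right)^{2} = \left(\left(-11 + 121 + 11^{2} - \frac{99}{2}\right) + 459\right)^{2} = \left(\left(-11 + 121 + 121 - \frac{99}{2}\right) + 459\right)^{2} = \left(\frac{363}{2} + 459\right)^{2} = \left(\frac{1281}{2}\right)^{2} = \frac{1640961}{4}$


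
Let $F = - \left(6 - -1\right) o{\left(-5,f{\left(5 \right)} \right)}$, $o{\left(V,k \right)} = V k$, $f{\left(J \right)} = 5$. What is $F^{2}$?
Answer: $30625$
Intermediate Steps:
$F = 175$ ($F = - \left(6 - -1\right) \left(\left(-5\right) 5\right) = - \left(6 + 1\right) \left(-25\right) = - 7 \left(-25\right) = \left(-1\right) \left(-175\right) = 175$)
$F^{2} = 175^{2} = 30625$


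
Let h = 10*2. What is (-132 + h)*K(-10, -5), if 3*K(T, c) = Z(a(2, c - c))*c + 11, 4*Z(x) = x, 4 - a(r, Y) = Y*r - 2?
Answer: -392/3 ≈ -130.67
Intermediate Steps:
a(r, Y) = 6 - Y*r (a(r, Y) = 4 - (Y*r - 2) = 4 - (-2 + Y*r) = 4 + (2 - Y*r) = 6 - Y*r)
Z(x) = x/4
K(T, c) = 11/3 + c/2 (K(T, c) = (((6 - 1*(c - c)*2)/4)*c + 11)/3 = (((6 - 1*0*2)/4)*c + 11)/3 = (((6 + 0)/4)*c + 11)/3 = (((¼)*6)*c + 11)/3 = (3*c/2 + 11)/3 = (11 + 3*c/2)/3 = 11/3 + c/2)
h = 20
(-132 + h)*K(-10, -5) = (-132 + 20)*(11/3 + (½)*(-5)) = -112*(11/3 - 5/2) = -112*7/6 = -392/3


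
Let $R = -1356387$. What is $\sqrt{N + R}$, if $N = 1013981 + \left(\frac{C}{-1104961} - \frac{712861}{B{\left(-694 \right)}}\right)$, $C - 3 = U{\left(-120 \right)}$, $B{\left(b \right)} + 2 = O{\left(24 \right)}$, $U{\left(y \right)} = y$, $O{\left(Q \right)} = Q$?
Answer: $\frac{i \sqrt{10831208932355042}}{169994} \approx 612.22 i$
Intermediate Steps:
$B{\left(b \right)} = 22$ ($B{\left(b \right)} = -2 + 24 = 22$)
$C = -117$ ($C = 3 - 120 = -117$)
$N = \frac{166862409185}{169994}$ ($N = 1013981 - \left(- \frac{9}{84997} + \frac{712861}{22}\right) = 1013981 - \frac{5508276929}{169994} = \frac{166862409185}{169994} \approx 9.8158 \cdot 10^{5}$)
$\sqrt{N + R} = \sqrt{\frac{166862409185}{169994} - 1356387} = \sqrt{- \frac{63715242493}{169994}} = \frac{i \sqrt{10831208932355042}}{169994}$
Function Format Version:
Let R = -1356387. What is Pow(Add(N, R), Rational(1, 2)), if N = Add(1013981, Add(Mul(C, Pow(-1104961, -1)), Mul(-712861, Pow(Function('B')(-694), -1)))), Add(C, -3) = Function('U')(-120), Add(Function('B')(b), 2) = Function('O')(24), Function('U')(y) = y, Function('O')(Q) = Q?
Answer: Mul(Rational(1, 169994), I, Pow(10831208932355042, Rational(1, 2))) ≈ Mul(612.22, I)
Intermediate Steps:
Function('B')(b) = 22 (Function('B')(b) = Add(-2, 24) = 22)
C = -117 (C = Add(3, -120) = -117)
N = Rational(166862409185, 169994) (N = Add(1013981, Add(Mul(-117, Pow(-1104961, -1)), Mul(-712861, Pow(22, -1)))) = Add(1013981, Add(Mul(-117, Rational(-1, 1104961)), Mul(-712861, Rational(1, 22)))) = Add(1013981, Add(Rational(9, 84997), Rational(-712861, 22))) = Add(1013981, Rational(-5508276929, 169994)) = Rational(166862409185, 169994) ≈ 9.8158e+5)
Pow(Add(N, R), Rational(1, 2)) = Pow(Add(Rational(166862409185, 169994), -1356387), Rational(1, 2)) = Pow(Rational(-63715242493, 169994), Rational(1, 2)) = Mul(Rational(1, 169994), I, Pow(10831208932355042, Rational(1, 2)))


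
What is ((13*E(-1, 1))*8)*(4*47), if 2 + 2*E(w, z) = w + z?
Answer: -19552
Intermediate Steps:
E(w, z) = -1 + w/2 + z/2 (E(w, z) = -1 + (w + z)/2 = -1 + (w/2 + z/2) = -1 + w/2 + z/2)
((13*E(-1, 1))*8)*(4*47) = ((13*(-1 + (½)*(-1) + (½)*1))*8)*(4*47) = ((13*(-1 - ½ + ½))*8)*188 = ((13*(-1))*8)*188 = -13*8*188 = -104*188 = -19552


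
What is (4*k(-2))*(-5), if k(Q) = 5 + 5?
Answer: -200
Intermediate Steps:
k(Q) = 10
(4*k(-2))*(-5) = (4*10)*(-5) = 40*(-5) = -200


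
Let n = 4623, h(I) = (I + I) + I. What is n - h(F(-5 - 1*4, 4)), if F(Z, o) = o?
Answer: 4611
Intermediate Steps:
h(I) = 3*I (h(I) = 2*I + I = 3*I)
n - h(F(-5 - 1*4, 4)) = 4623 - 3*4 = 4623 - 1*12 = 4623 - 12 = 4611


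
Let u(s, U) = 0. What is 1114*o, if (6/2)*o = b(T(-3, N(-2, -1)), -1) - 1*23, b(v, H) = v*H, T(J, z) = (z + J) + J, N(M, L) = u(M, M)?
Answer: -18938/3 ≈ -6312.7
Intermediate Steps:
N(M, L) = 0
T(J, z) = z + 2*J (T(J, z) = (J + z) + J = z + 2*J)
b(v, H) = H*v
o = -17/3 (o = (-(0 + 2*(-3)) - 1*23)/3 = (-(0 - 6) - 23)/3 = (-1*(-6) - 23)/3 = (6 - 23)/3 = (⅓)*(-17) = -17/3 ≈ -5.6667)
1114*o = 1114*(-17/3) = -18938/3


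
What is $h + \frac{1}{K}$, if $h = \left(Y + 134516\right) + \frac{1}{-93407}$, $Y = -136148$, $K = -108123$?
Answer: $- \frac{16482294541082}{10099445061} \approx -1632.0$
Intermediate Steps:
$h = - \frac{152440225}{93407}$ ($h = \left(-136148 + 134516\right) + \frac{1}{-93407} = -1632 - \frac{1}{93407} = - \frac{152440225}{93407} \approx -1632.0$)
$h + \frac{1}{K} = - \frac{152440225}{93407} + \frac{1}{-108123} = - \frac{152440225}{93407} - \frac{1}{108123} = - \frac{16482294541082}{10099445061}$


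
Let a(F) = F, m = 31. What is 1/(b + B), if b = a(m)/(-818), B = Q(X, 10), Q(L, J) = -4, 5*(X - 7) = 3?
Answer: -818/3303 ≈ -0.24765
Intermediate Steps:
X = 38/5 (X = 7 + (1/5)*3 = 7 + 3/5 = 38/5 ≈ 7.6000)
B = -4
b = -31/818 (b = 31/(-818) = 31*(-1/818) = -31/818 ≈ -0.037897)
1/(b + B) = 1/(-31/818 - 4) = 1/(-3303/818) = -818/3303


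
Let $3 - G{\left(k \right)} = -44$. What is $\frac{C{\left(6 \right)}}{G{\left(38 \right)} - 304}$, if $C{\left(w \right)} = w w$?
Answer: $- \frac{36}{257} \approx -0.14008$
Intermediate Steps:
$G{\left(k \right)} = 47$ ($G{\left(k \right)} = 3 - -44 = 3 + 44 = 47$)
$C{\left(w \right)} = w^{2}$
$\frac{C{\left(6 \right)}}{G{\left(38 \right)} - 304} = \frac{6^{2}}{47 - 304} = \frac{36}{-257} = 36 \left(- \frac{1}{257}\right) = - \frac{36}{257}$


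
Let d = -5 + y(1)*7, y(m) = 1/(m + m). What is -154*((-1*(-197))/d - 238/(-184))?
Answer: 2763607/138 ≈ 20026.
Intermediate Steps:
y(m) = 1/(2*m)
d = -3/2 (d = -5 + ((1/2)/1)*7 = -5 + ((1/2)*1)*7 = -5 + (1/2)*7 = -5 + 7/2 = -3/2 ≈ -1.5000)
-154*((-1*(-197))/d - 238/(-184)) = -154*((-1*(-197))/(-3/2) - 238/(-184)) = -154*(197*(-2/3) - 238*(-1/184)) = -154*(-394/3 + 119/92) = -154*(-35891/276) = 2763607/138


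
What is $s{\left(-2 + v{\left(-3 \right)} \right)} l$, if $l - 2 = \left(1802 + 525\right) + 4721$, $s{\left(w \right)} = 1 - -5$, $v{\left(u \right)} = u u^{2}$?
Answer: $42300$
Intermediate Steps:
$v{\left(u \right)} = u^{3}$
$s{\left(w \right)} = 6$ ($s{\left(w \right)} = 1 + 5 = 6$)
$l = 7050$ ($l = 2 + \left(\left(1802 + 525\right) + 4721\right) = 2 + \left(2327 + 4721\right) = 2 + 7048 = 7050$)
$s{\left(-2 + v{\left(-3 \right)} \right)} l = 6 \cdot 7050 = 42300$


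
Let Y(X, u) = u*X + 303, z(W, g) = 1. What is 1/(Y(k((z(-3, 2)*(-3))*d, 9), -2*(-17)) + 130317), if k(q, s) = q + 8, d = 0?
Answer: 1/130892 ≈ 7.6399e-6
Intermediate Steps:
k(q, s) = 8 + q
Y(X, u) = 303 + X*u (Y(X, u) = X*u + 303 = 303 + X*u)
1/(Y(k((z(-3, 2)*(-3))*d, 9), -2*(-17)) + 130317) = 1/((303 + (8 + (1*(-3))*0)*(-2*(-17))) + 130317) = 1/((303 + (8 - 3*0)*34) + 130317) = 1/((303 + (8 + 0)*34) + 130317) = 1/((303 + 8*34) + 130317) = 1/((303 + 272) + 130317) = 1/(575 + 130317) = 1/130892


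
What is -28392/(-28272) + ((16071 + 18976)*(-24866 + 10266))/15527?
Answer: -602747975159/18290806 ≈ -32954.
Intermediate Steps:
-28392/(-28272) + ((16071 + 18976)*(-24866 + 10266))/15527 = -28392*(-1/28272) + (35047*(-14600))*(1/15527) = 1183/1178 - 511686200*1/15527 = 1183/1178 - 511686200/15527 = -602747975159/18290806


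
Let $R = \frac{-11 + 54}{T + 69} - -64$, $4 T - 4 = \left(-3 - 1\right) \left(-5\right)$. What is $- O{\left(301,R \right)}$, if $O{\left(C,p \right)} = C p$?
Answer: $- \frac{1457743}{75} \approx -19437.0$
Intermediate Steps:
$T = 6$ ($T = 1 + \frac{\left(-3 - 1\right) \left(-5\right)}{4} = 1 + \frac{\left(-4\right) \left(-5\right)}{4} = 1 + \frac{1}{4} \cdot 20 = 1 + 5 = 6$)
$R = \frac{4843}{75}$ ($R = \frac{-11 + 54}{6 + 69} - -64 = \frac{43}{75} + 64 = \frac{4843}{75} \approx 64.573$)
$- O{\left(301,R \right)} = - \frac{301 \cdot 4843}{75} = \left(-1\right) \frac{1457743}{75} = - \frac{1457743}{75}$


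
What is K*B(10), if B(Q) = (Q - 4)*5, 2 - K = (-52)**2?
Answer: -81060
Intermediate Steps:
K = -2702 (K = 2 - 1*(-52)**2 = 2 - 1*2704 = 2 - 2704 = -2702)
B(Q) = -20 + 5*Q (B(Q) = (-4 + Q)*5 = -20 + 5*Q)
K*B(10) = -2702*(-20 + 5*10) = -2702*(-20 + 50) = -2702*30 = -81060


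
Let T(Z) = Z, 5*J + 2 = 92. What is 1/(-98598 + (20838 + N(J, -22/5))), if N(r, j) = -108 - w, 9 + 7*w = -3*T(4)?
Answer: -1/77865 ≈ -1.2843e-5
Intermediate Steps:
J = 18 (J = -2/5 + (1/5)*92 = -2/5 + 92/5 = 18)
w = -3 (w = -9/7 + (-3*4)/7 = -9/7 + (1/7)*(-12) = -9/7 - 12/7 = -3)
N(r, j) = -105 (N(r, j) = -108 - 1*(-3) = -108 + 3 = -105)
1/(-98598 + (20838 + N(J, -22/5))) = 1/(-98598 + (20838 - 105)) = 1/(-98598 + 20733) = 1/(-77865) = -1/77865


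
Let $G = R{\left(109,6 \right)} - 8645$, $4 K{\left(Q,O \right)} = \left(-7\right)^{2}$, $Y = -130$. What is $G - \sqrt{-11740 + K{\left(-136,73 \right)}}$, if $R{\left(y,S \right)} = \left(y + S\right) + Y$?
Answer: $-8660 - \frac{i \sqrt{46911}}{2} \approx -8660.0 - 108.29 i$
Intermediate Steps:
$K{\left(Q,O \right)} = \frac{49}{4}$ ($K{\left(Q,O \right)} = \frac{\left(-7\right)^{2}}{4} = \frac{1}{4} \cdot 49 = \frac{49}{4}$)
$R{\left(y,S \right)} = -130 + S + y$ ($R{\left(y,S \right)} = \left(y + S\right) - 130 = \left(S + y\right) - 130 = -130 + S + y$)
$G = -8660$ ($G = \left(-130 + 6 + 109\right) - 8645 = -15 - 8645 = -8660$)
$G - \sqrt{-11740 + K{\left(-136,73 \right)}} = -8660 - \sqrt{-11740 + \frac{49}{4}} = -8660 - \sqrt{- \frac{46911}{4}} = -8660 - \frac{i \sqrt{46911}}{2}$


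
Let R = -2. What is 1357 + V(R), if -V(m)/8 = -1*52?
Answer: 1773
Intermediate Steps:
V(m) = 416 (V(m) = -(-8)*52 = -8*(-52) = 416)
1357 + V(R) = 1357 + 416 = 1773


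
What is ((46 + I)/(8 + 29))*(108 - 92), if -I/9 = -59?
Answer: 9232/37 ≈ 249.51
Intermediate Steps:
I = 531 (I = -9*(-59) = 531)
((46 + I)/(8 + 29))*(108 - 92) = ((46 + 531)/(8 + 29))*(108 - 92) = (577/37)*16 = 9232/37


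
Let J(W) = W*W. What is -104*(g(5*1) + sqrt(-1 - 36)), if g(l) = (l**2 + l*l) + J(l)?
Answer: -7800 - 104*I*sqrt(37) ≈ -7800.0 - 632.61*I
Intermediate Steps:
J(W) = W**2
g(l) = 3*l**2 (g(l) = (l**2 + l*l) + l**2 = (l**2 + l**2) + l**2 = 2*l**2 + l**2 = 3*l**2)
-104*(g(5*1) + sqrt(-1 - 36)) = -104*(3*(5*1)**2 + sqrt(-1 - 36)) = -104*(3*5**2 + sqrt(-37)) = -104*(3*25 + I*sqrt(37)) = -104*(75 + I*sqrt(37)) = -7800 - 104*I*sqrt(37)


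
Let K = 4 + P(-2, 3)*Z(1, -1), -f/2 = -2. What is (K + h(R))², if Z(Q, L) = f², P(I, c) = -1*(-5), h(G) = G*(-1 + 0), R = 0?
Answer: 7056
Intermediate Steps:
f = 4 (f = -2*(-2) = 4)
h(G) = -G (h(G) = G*(-1) = -G)
P(I, c) = 5
Z(Q, L) = 16 (Z(Q, L) = 4² = 16)
K = 84 (K = 4 + 5*16 = 4 + 80 = 84)
(K + h(R))² = (84 - 1*0)² = (84 + 0)² = 84² = 7056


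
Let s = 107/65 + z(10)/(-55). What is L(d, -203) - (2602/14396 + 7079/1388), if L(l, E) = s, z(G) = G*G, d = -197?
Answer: -19476289401/3571719580 ≈ -5.4529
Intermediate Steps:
z(G) = G**2
s = -123/715 (s = 107/65 + 10**2/(-55) = 107*(1/65) + 100*(-1/55) = 107/65 - 20/11 = -123/715 ≈ -0.17203)
L(l, E) = -123/715
L(d, -203) - (2602/14396 + 7079/1388) = -123/715 - (2602/14396 + 7079/1388) = -123/715 - (2602*(1/14396) + 7079*(1/1388)) = -123/715 - (1301/7198 + 7079/1388) = -123/715 - 1*26380215/4995412 = -123/715 - 26380215/4995412 = -19476289401/3571719580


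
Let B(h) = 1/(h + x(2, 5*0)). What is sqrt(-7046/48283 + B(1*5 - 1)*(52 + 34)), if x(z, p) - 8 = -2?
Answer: 3*sqrt(54745920965)/241415 ≈ 2.9076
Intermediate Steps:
x(z, p) = 6 (x(z, p) = 8 - 2 = 6)
B(h) = 1/(6 + h) (B(h) = 1/(h + 6) = 1/(6 + h))
sqrt(-7046/48283 + B(1*5 - 1)*(52 + 34)) = sqrt(-7046/48283 + (52 + 34)/(6 + (1*5 - 1))) = sqrt(-7046*1/48283 + 86/(6 + (5 - 1))) = sqrt(-7046/48283 + 86/(6 + 4)) = sqrt(-7046/48283 + 86/10) = sqrt(-7046/48283 + (1/10)*86) = sqrt(-7046/48283 + 43/5) = sqrt(2040939/241415) = 3*sqrt(54745920965)/241415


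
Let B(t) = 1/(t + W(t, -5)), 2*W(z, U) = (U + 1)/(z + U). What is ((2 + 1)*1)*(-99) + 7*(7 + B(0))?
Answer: -461/2 ≈ -230.50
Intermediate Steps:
W(z, U) = (1 + U)/(2*(U + z)) (W(z, U) = ((U + 1)/(z + U))/2 = ((1 + U)/(U + z))/2 = (1 + U)/(2*(U + z)))
B(t) = 1/(t - 2/(-5 + t)) (B(t) = 1/(t + (1 - 5)/(2*(-5 + t))) = 1/(t + (½)*(-4)/(-5 + t)) = 1/(t - 2/(-5 + t)))
((2 + 1)*1)*(-99) + 7*(7 + B(0)) = ((2 + 1)*1)*(-99) + 7*(7 + (-5 + 0)/(-2 + 0*(-5 + 0))) = (3*1)*(-99) + 7*(7 - 5/(-2 + 0*(-5))) = 3*(-99) + 7*(7 - 5/(-2 + 0)) = -297 + 7*(7 - 5/(-2)) = -297 + 7*(7 - ½*(-5)) = -297 + 7*(7 + 5/2) = -297 + 7*(19/2) = -297 + 133/2 = -461/2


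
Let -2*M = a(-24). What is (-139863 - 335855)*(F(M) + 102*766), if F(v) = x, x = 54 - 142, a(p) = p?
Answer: -37126935592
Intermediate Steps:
M = 12 (M = -½*(-24) = 12)
x = -88
F(v) = -88
(-139863 - 335855)*(F(M) + 102*766) = (-139863 - 335855)*(-88 + 102*766) = -475718*(-88 + 78132) = -475718*78044 = -37126935592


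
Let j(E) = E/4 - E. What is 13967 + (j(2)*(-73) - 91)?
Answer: 27971/2 ≈ 13986.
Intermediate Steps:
j(E) = -3*E/4 (j(E) = E*(¼) - E = E/4 - E = -3*E/4)
13967 + (j(2)*(-73) - 91) = 13967 + (-¾*2*(-73) - 91) = 13967 + (-3/2*(-73) - 91) = 13967 + (219/2 - 91) = 13967 + 37/2 = 27971/2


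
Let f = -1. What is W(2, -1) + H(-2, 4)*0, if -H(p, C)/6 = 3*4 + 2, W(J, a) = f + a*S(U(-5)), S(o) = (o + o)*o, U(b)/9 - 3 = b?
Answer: -649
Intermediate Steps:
U(b) = 27 + 9*b
S(o) = 2*o**2 (S(o) = (2*o)*o = 2*o**2)
W(J, a) = -1 + 648*a (W(J, a) = -1 + a*(2*(27 + 9*(-5))**2) = -1 + a*(2*(27 - 45)**2) = -1 + a*(2*(-18)**2) = -1 + a*(2*324) = -1 + a*648 = -1 + 648*a)
H(p, C) = -84 (H(p, C) = -6*(3*4 + 2) = -6*(12 + 2) = -6*14 = -84)
W(2, -1) + H(-2, 4)*0 = (-1 + 648*(-1)) - 84*0 = (-1 - 648) + 0 = -649 + 0 = -649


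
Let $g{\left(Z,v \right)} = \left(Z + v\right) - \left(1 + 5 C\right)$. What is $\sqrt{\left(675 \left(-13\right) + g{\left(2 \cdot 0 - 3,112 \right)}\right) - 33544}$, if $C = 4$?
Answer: $i \sqrt{42231} \approx 205.5 i$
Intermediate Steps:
$g{\left(Z,v \right)} = -21 + Z + v$ ($g{\left(Z,v \right)} = \left(Z + v\right) - 21 = -21 + Z + v$)
$\sqrt{\left(675 \left(-13\right) + g{\left(2 \cdot 0 - 3,112 \right)}\right) - 33544} = \sqrt{\left(675 \left(-13\right) + \left(-21 + \left(2 \cdot 0 - 3\right) + 112\right)\right) - 33544} = \sqrt{\left(-8775 + \left(-21 + \left(0 - 3\right) + 112\right)\right) - 33544} = \sqrt{\left(-8775 - -88\right) - 33544} = \sqrt{\left(-8775 + 88\right) - 33544} = \sqrt{-8687 - 33544} = \sqrt{-42231} = i \sqrt{42231}$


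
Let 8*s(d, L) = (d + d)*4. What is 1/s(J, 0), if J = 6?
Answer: 1/6 ≈ 0.16667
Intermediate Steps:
s(d, L) = d (s(d, L) = ((d + d)*4)/8 = ((2*d)*4)/8 = (8*d)/8 = d)
1/s(J, 0) = 1/6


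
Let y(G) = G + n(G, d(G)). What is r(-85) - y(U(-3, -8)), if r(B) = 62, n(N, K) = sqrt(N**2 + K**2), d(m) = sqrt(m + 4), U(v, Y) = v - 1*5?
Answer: 70 - 2*sqrt(15) ≈ 62.254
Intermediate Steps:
U(v, Y) = -5 + v (U(v, Y) = v - 5 = -5 + v)
d(m) = sqrt(4 + m)
n(N, K) = sqrt(K**2 + N**2)
y(G) = G + sqrt(4 + G + G**2) (y(G) = G + sqrt((sqrt(4 + G))**2 + G**2) = G + sqrt((4 + G) + G**2) = G + sqrt(4 + G + G**2))
r(-85) - y(U(-3, -8)) = 62 - ((-5 - 3) + sqrt(4 + (-5 - 3) + (-5 - 3)**2)) = 62 - (-8 + sqrt(4 - 8 + (-8)**2)) = 62 - (-8 + sqrt(4 - 8 + 64)) = 62 - (-8 + sqrt(60)) = 62 - (-8 + 2*sqrt(15)) = 62 + (8 - 2*sqrt(15)) = 70 - 2*sqrt(15)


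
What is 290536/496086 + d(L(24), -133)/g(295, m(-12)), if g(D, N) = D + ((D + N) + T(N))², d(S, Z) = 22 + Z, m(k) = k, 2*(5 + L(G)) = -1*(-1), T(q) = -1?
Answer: 11567613719/19798544217 ≈ 0.58427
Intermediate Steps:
L(G) = -9/2 (L(G) = -5 + (-1*(-1))/2 = -5 + (½)*1 = -5 + ½ = -9/2)
g(D, N) = D + (-1 + D + N)² (g(D, N) = D + ((D + N) - 1)² = D + (-1 + D + N)²)
290536/496086 + d(L(24), -133)/g(295, m(-12)) = 290536/496086 + (22 - 133)/(295 + (-1 + 295 - 12)²) = 290536*(1/496086) - 111/(295 + 282²) = 145268/248043 - 111/(295 + 79524) = 145268/248043 - 111/79819 = 11567613719/19798544217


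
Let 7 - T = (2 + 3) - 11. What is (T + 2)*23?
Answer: 345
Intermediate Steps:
T = 13 (T = 7 - ((2 + 3) - 11) = 7 - (5 - 11) = 7 - 1*(-6) = 7 + 6 = 13)
(T + 2)*23 = (13 + 2)*23 = 15*23 = 345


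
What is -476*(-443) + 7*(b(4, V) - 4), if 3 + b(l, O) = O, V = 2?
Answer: 210833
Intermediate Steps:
b(l, O) = -3 + O
-476*(-443) + 7*(b(4, V) - 4) = -476*(-443) + 7*((-3 + 2) - 4) = 210868 + 7*(-1 - 4) = 210868 + 7*(-5) = 210868 - 35 = 210833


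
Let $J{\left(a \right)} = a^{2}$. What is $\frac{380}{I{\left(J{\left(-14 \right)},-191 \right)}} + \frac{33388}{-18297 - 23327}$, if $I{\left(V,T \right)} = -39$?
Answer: $- \frac{4279813}{405834} \approx -10.546$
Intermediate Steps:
$\frac{380}{I{\left(J{\left(-14 \right)},-191 \right)}} + \frac{33388}{-18297 - 23327} = \frac{380}{-39} + \frac{33388}{-18297 - 23327} = 380 \left(- \frac{1}{39}\right) + \frac{33388}{-41624} = - \frac{380}{39} + 33388 \left(- \frac{1}{41624}\right) = - \frac{380}{39} - \frac{8347}{10406} = - \frac{4279813}{405834}$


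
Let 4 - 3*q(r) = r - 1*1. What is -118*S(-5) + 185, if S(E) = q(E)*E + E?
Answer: 8225/3 ≈ 2741.7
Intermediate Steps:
q(r) = 5/3 - r/3 (q(r) = 4/3 - (r - 1*1)/3 = 4/3 - (r - 1)/3 = 4/3 - (-1 + r)/3 = 4/3 + (⅓ - r/3) = 5/3 - r/3)
S(E) = E + E*(5/3 - E/3) (S(E) = (5/3 - E/3)*E + E = E*(5/3 - E/3) + E = E + E*(5/3 - E/3))
-118*S(-5) + 185 = -118*(-5)*(8 - 1*(-5))/3 + 185 = -118*(-5)*(8 + 5)/3 + 185 = -118*(-5)*13/3 + 185 = -118*(-65/3) + 185 = 7670/3 + 185 = 8225/3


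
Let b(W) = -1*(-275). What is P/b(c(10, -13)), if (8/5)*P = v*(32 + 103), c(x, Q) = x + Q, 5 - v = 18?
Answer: -351/88 ≈ -3.9886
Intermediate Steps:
v = -13 (v = 5 - 1*18 = 5 - 18 = -13)
c(x, Q) = Q + x
P = -8775/8 (P = 5*(-13*(32 + 103))/8 = 5*(-13*135)/8 = (5/8)*(-1755) = -8775/8 ≈ -1096.9)
b(W) = 275
P/b(c(10, -13)) = -8775/8/275 = -8775/8*1/275 = -351/88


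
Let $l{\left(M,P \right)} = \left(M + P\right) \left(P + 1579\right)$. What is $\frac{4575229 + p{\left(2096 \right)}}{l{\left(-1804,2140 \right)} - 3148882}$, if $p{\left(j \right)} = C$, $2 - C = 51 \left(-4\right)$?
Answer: $- \frac{4575435}{1899298} \approx -2.409$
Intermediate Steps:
$l{\left(M,P \right)} = \left(1579 + P\right) \left(M + P\right)$ ($l{\left(M,P \right)} = \left(M + P\right) \left(1579 + P\right) = \left(1579 + P\right) \left(M + P\right)$)
$C = 206$ ($C = 2 - 51 \left(-4\right) = 2 - -204 = 2 + 204 = 206$)
$p{\left(j \right)} = 206$
$\frac{4575229 + p{\left(2096 \right)}}{l{\left(-1804,2140 \right)} - 3148882} = \frac{4575229 + 206}{\left(2140^{2} + 1579 \left(-1804\right) + 1579 \cdot 2140 - 3860560\right) - 3148882} = \frac{4575435}{\left(4579600 - 2848516 + 3379060 - 3860560\right) - 3148882} = \frac{4575435}{1249584 - 3148882} = \frac{4575435}{-1899298} = 4575435 \left(- \frac{1}{1899298}\right) = - \frac{4575435}{1899298}$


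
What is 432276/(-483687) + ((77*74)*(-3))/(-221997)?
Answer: -9743981066/11930784771 ≈ -0.81671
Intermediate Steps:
432276/(-483687) + ((77*74)*(-3))/(-221997) = 432276*(-1/483687) + (5698*(-3))*(-1/221997) = -144092/161229 - 17094*(-1/221997) = -144092/161229 + 5698/73999 = -9743981066/11930784771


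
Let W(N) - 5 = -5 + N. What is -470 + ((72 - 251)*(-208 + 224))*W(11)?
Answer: -31974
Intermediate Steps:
W(N) = N (W(N) = 5 + (-5 + N) = N)
-470 + ((72 - 251)*(-208 + 224))*W(11) = -470 + ((72 - 251)*(-208 + 224))*11 = -470 - 179*16*11 = -470 - 2864*11 = -470 - 31504 = -31974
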